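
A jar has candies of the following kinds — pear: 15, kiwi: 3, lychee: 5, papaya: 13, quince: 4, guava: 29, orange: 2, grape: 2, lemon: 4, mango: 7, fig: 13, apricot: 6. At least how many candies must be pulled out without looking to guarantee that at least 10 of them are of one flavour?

By pigeonhole, put each drawn candy into a box by flavour. The largest draw with every box below 10 takes min(count, 9) from each flavour; flavours with fewer than 9 contribute all they have.
Σ min(cᵢ, 9) = 9 + 3 + 5 + 9 + 4 + 9 + 2 + 2 + 4 + 7 + 9 + 6 = 69.
Draw number 69 + 1 = 70 must push one box to 10.

70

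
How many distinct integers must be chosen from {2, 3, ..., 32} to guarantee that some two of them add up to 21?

23

A set avoiding the sum 21 can contain at most one of each pair {x, 21−x}, plus the 13 elements whose complement lies outside the range.
The integers 11, …, 32 (22 of them) are such a set: any two sum to at least 11+12 = 23 > 21.
Pigeonhole: any 23rd integer completes one of the 9 pairs, so 23 choices force a sum of 21.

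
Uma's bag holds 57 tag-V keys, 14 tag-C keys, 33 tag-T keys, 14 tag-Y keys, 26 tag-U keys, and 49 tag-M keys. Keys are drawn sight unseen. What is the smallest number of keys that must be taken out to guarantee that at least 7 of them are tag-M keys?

151

In the worst case for collecting tag-M keys, every non-tag-M key comes out first.
There are 57 + 14 + 33 + 14 + 26 = 144 non-tag-M keys altogether.
After those, each further key must be tag-M, so 144 + 7 = 151 draws guarantee 7 tag-M keys.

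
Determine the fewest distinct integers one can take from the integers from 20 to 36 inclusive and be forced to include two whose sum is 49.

Two chosen integers sum to 49 exactly when both halves of some pair {x, 49−x} with 20 ≤ x ≤ 49−x ≤ 29 are chosen — 5 such pairs.
The remaining 7 elements (those with no distinct partner in range) can never complete a 49-sum, so the worst case takes all of them and one from each pair: 7 + 5 = 12.
The 13th integer has to be the second member of some pair, so 12 + 1 = 13.

13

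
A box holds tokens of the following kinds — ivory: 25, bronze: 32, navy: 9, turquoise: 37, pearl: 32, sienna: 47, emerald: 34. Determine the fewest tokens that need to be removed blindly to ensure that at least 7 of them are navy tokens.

214

In the worst case for collecting navy tokens, every non-navy token comes out first.
There are 25 + 32 + 37 + 32 + 47 + 34 = 207 non-navy tokens altogether.
After those, each further token must be navy, so 207 + 7 = 214 draws guarantee 7 navy tokens.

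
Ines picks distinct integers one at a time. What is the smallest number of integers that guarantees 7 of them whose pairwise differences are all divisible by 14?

Integers whose pairwise differences are multiples of 14 are exactly those sharing a remainder mod 14. Pigeonhole: the 14 residue classes mod 14 are the pigeonholes.
With 84 integers one could put 6 in each residue class and have no class reach 7.
The 85th integer pushes some class to 7, so 14·6 + 1 = 85.

85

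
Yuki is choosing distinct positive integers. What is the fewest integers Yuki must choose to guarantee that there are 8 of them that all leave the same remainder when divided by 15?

By the pigeonhole principle, the 15 residue classes mod 15 are the pigeonholes.
With 105 integers one could put 7 in each residue class and have no class reach 8.
The 106th integer pushes some class to 8, so 15·7 + 1 = 106.

106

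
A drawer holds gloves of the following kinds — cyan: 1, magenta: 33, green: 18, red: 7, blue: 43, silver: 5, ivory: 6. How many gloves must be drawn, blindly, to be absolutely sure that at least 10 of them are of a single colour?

47

By pigeonhole, put each drawn glove into a box by colour. The largest draw with every box below 10 takes min(count, 9) from each colour; colours with fewer than 9 contribute all they have.
Σ min(cᵢ, 9) = 1 + 9 + 9 + 7 + 9 + 5 + 6 = 46.
Draw number 46 + 1 = 47 must push one box to 10.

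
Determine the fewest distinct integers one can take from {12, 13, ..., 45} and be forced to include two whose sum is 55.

19

A set avoiding the sum 55 can contain at most one of each pair {x, 55−x}, plus the 2 elements whose complement lies outside the range.
The integers 28, …, 45 (18 of them) are such a set: any two sum to at least 28+29 = 57 > 55.
Any 19th integer completes one of the 16 pairs, so 19 choices force a sum of 55.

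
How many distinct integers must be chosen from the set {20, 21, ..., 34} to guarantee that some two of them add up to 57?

Group the elements by complementary pair {x, 57−x}: {23,34}, {24,33}, {25,32}, …, giving 6 two-element pairs and 3 integers whose partner 57−x falls outside [20,34].
By the pigeonhole principle, treating each of those 9 groups as a pigeonhole, one can pick one integer per group — 9 integers — with no two summing to 57.
The 10th integer lands in an occupied pair, forcing a sum of 57.

10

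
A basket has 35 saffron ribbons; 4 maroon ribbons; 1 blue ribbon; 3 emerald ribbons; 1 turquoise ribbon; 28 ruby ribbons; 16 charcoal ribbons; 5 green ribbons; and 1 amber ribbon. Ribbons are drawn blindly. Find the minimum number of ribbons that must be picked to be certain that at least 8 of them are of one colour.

By the pigeonhole principle, the 9 colours are the holes; the ribbons drawn are the pigeons.
To avoid 8 of any one colour, the worst case takes at most 7 of each colour, or every ribbon of a colour that has fewer than 7.
That gives 7 + 4 + 1 + 3 + 1 + 7 + 7 + 5 + 1 = 36 ribbons with no colour reaching 8.
The next ribbon forces some colour to 8, so 36 + 1 = 37.

37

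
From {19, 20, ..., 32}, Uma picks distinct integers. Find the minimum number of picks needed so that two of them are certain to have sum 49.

9

Group the elements by complementary pair {x, 49−x}: {19,30}, {20,29}, {21,28}, …, giving 6 two-element pairs and 2 integers whose partner 49−x falls outside [19,32].
By pigeonhole, treating each of those 8 groups as a pigeonhole, one can pick one integer per group — 8 integers — with no two summing to 49.
The 9th integer lands in an occupied pair, forcing a sum of 49.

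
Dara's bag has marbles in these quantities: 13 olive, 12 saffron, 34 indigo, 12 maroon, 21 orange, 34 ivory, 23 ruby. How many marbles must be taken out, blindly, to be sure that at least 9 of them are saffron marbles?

146

In the worst case for collecting saffron marbles, every non-saffron marble comes out first.
There are 13 + 34 + 12 + 21 + 34 + 23 = 137 non-saffron marbles altogether.
After those, each further marble must be saffron, so 137 + 9 = 146 draws guarantee 9 saffron marbles.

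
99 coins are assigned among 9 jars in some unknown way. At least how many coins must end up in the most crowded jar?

11

By pigeonhole, the 9 jars are the holes and the 99 coins are the pigeons.
If every jar held at most 10 coins, the total would be at most 9 × 10 = 90, which is less than 99.
So some jar holds at least ⌈99/9⌉ = 11 coins.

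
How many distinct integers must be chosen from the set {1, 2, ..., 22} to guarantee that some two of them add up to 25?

13

A set avoiding the sum 25 can contain at most one of each pair {x, 25−x}, plus the 2 elements whose complement lies outside the range.
The integers 1, …, 12 (12 of them) are such a set: any two sum to at least 1+2 = 3 and at most 11+12 = 23 < 25.
By pigeonhole, any 13th integer completes one of the 10 pairs, so 13 choices force a sum of 25.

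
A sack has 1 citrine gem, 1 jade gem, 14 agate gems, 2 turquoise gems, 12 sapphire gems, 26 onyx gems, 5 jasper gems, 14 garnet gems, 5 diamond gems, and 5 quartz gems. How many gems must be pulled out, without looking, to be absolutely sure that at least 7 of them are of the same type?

44

Put each drawn gem into a box by type. The largest draw with every box below 7 takes min(count, 6) from each type; types with fewer than 6 contribute all they have.
Σ min(cᵢ, 6) = 1 + 1 + 6 + 2 + 6 + 6 + 5 + 6 + 5 + 5 = 43.
Draw number 43 + 1 = 44 must push one box to 7.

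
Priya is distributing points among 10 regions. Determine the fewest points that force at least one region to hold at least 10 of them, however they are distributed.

91

With 90 points one could put exactly 9 in each of the 10 regions, and no region would reach 10.
One more point must land in a region that already has 9, giving it 10.
So 10 × 9 + 1 = 91 points are required.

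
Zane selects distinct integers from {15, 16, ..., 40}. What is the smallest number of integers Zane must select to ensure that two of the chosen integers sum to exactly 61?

17

A set avoiding the sum 61 can contain at most one of each pair {x, 61−x}, plus the 6 elements whose complement lies outside the range.
The integers 15, …, 30 (16 of them) are such a set: any two sum to at least 15+16 = 31 and at most 29+30 = 59 < 61.
By the pigeonhole principle, any 17th integer completes one of the 10 pairs, so 17 choices force a sum of 61.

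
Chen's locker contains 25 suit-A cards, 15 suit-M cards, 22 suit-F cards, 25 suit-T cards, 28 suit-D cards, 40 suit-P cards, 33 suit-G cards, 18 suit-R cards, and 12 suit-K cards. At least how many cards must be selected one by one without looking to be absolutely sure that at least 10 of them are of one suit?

82

By pigeonhole, put each drawn card into a box by suit. The largest draw with every box below 10 takes min(count, 9) from each suit.
Σ min(cᵢ, 9) = 9 + 9 + 9 + 9 + 9 + 9 + 9 + 9 + 9 = 81.
Draw number 81 + 1 = 82 must push one box to 10.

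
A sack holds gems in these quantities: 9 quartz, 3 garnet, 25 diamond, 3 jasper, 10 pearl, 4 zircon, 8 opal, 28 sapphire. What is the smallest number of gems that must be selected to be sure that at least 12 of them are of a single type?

An adversary could hand out at most 11 gems per type (6 types run out sooner): 9 + 3 + 11 + 3 + 10 + 4 + 8 + 11 = 59 gems and still no type has 12.
One more gem lands in a type already at 11, so 60 draws are enough and 59 are not.

60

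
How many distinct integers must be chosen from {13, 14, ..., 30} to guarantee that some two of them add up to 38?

Group the elements by complementary pair {x, 38−x}: {13,25}, {14,24}, {15,23}, …, giving 6 two-element pairs; the single value 19 (it cannot pair with itself since the integers are distinct); and 5 integers whose partner 38−x falls outside [13,30].
By pigeonhole, treating each of those 12 groups as a pigeonhole, one can pick one integer per group — 12 integers — with no two summing to 38.
The 13th integer lands in an occupied pair, forcing a sum of 38.

13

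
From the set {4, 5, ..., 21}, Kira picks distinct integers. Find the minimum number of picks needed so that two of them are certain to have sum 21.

A set avoiding the sum 21 can contain at most one of each pair {x, 21−x}, plus the 4 elements whose complement lies outside the range.
The integers 11, …, 21 (11 of them) are such a set: any two sum to at least 11+12 = 23 > 21.
By pigeonhole, any 12th integer completes one of the 7 pairs, so 12 choices force a sum of 21.

12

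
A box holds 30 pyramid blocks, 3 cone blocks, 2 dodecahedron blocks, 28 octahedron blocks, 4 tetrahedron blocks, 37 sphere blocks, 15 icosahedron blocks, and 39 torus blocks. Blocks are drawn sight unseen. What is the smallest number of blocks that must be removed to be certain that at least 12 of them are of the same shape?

65

Pigeonhole: the 8 shapes are the holes; the blocks drawn are the pigeons.
To avoid 12 of any one shape, the worst case takes at most 11 of each shape, or every block of a shape that has fewer than 11.
That gives 11 + 3 + 2 + 11 + 4 + 11 + 11 + 11 = 64 blocks with no shape reaching 12.
The next block forces some shape to 12, so 64 + 1 = 65.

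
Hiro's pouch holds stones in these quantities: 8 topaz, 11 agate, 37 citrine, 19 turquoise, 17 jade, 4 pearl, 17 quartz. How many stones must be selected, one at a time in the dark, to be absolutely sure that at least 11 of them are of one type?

An adversary could hand out at most 10 stones per type (topaz, pearl run out sooner): 8 + 10 + 10 + 10 + 10 + 4 + 10 = 62 stones and still no type has 11.
One more stone lands in a type already at 10, so 63 draws are enough and 62 are not.

63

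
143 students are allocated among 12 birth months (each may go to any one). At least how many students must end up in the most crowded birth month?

The 12 birth months are the holes and the 143 students are the pigeons.
If every birth month held at most 11 students, the total would be at most 12 × 11 = 132, which is less than 143.
So some birth month holds at least ⌈143/12⌉ = 12 students.

12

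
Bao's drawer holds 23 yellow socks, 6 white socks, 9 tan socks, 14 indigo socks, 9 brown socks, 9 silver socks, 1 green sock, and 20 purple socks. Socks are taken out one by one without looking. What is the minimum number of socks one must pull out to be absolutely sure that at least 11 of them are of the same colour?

By pigeonhole, the 8 colours are the holes; the socks drawn are the pigeons.
To avoid 11 of any one colour, the worst case takes at most 10 of each colour, or every sock of a colour that has fewer than 10.
That gives 10 + 6 + 9 + 10 + 9 + 9 + 1 + 10 = 64 socks with no colour reaching 11.
The next sock forces some colour to 11, so 64 + 1 = 65.

65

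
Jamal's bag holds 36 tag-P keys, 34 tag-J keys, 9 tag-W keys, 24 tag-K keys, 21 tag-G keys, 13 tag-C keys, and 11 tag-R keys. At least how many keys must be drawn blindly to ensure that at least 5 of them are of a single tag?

29

An adversary could hand out at most 4 keys per tag: 4 + 4 + 4 + 4 + 4 + 4 + 4 = 28 keys and still no tag has 5.
By the pigeonhole principle, one more key lands in a tag already at 4, so 29 draws are enough and 28 are not.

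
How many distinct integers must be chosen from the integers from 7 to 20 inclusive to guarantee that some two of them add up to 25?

9

Two chosen integers sum to 25 exactly when both halves of some pair {x, 25−x} with 7 ≤ x ≤ 25−x ≤ 18 are chosen — 6 such pairs.
The remaining 2 elements (those with no distinct partner in range) can never complete a 25-sum, so the worst case takes all of them and one from each pair: 2 + 6 = 8.
By the pigeonhole principle, the 9th integer has to be the second member of some pair, so 8 + 1 = 9.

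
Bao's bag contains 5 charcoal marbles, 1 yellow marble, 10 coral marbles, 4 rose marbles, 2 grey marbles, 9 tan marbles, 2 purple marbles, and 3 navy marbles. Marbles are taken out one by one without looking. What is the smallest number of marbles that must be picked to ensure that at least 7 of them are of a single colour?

30

Put each drawn marble into a box by colour. The largest draw with every box below 7 takes min(count, 6) from each colour; colours with fewer than 6 contribute all they have.
Σ min(cᵢ, 6) = 5 + 1 + 6 + 4 + 2 + 6 + 2 + 3 = 29.
Draw number 29 + 1 = 30 must push one box to 7.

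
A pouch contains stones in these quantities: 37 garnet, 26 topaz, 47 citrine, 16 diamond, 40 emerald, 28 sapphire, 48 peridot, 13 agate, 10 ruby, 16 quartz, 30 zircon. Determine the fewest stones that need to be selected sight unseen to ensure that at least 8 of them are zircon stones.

In the worst case for collecting zircon stones, every non-zircon stone comes out first.
There are 37 + 26 + 47 + 16 + 40 + 28 + 48 + 13 + 10 + 16 = 281 non-zircon stones altogether.
After those, each further stone must be zircon, so 281 + 8 = 289 draws guarantee 8 zircon stones.

289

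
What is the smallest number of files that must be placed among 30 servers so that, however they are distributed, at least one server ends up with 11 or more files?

With 300 files one could put exactly 10 in each of the 30 servers, and no server would reach 11.
By the pigeonhole principle, one more file must land in a server that already has 10, giving it 11.
So 30 × 10 + 1 = 301 files are required.

301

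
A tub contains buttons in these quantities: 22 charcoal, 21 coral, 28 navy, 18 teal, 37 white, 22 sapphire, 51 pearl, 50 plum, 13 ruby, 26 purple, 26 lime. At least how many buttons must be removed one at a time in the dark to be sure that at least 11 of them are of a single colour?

111

Pigeonhole: the 11 colours are the holes; the buttons drawn are the pigeons.
To avoid 11 of any one colour, the worst case takes at most 10 of each colour.
That gives 10 + 10 + 10 + 10 + 10 + 10 + 10 + 10 + 10 + 10 + 10 = 110 buttons with no colour reaching 11.
The next button forces some colour to 11, so 110 + 1 = 111.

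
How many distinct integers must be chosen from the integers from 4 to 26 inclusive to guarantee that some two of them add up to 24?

A set avoiding the sum 24 can contain at most one of each pair {x, 24−x}, plus the 7 elements whose complement lies outside the range or equal to its own complement.
The integers 12, …, 26 (15 of them) are such a set: any two sum to at least 12+13 = 25 > 24.
Any 16th integer completes one of the 8 pairs, so 16 choices force a sum of 24.

16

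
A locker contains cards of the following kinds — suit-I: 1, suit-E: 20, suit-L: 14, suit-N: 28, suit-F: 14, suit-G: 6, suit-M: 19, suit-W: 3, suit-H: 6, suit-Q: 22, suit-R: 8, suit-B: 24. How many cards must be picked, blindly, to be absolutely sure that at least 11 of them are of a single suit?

Pigeonhole: put each drawn card into a box by suit. The largest draw with every box below 11 takes min(count, 10) from each suit; suits with fewer than 10 contribute all they have.
Σ min(cᵢ, 10) = 1 + 10 + 10 + 10 + 10 + 6 + 10 + 3 + 6 + 10 + 8 + 10 = 94.
Draw number 94 + 1 = 95 must push one box to 11.

95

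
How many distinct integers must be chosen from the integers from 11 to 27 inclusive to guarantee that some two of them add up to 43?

12

Group the elements by complementary pair {x, 43−x}: {16,27}, {17,26}, {18,25}, …, giving 6 two-element pairs and 5 integers whose partner 43−x falls outside [11,27].
Pigeonhole: treating each of those 11 groups as a pigeonhole, one can pick one integer per group — 11 integers — with no two summing to 43.
The 12th integer lands in an occupied pair, forcing a sum of 43.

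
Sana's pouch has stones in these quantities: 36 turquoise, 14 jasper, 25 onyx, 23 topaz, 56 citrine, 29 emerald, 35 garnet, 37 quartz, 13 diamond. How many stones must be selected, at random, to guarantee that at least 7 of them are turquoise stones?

In the worst case for collecting turquoise stones, every non-turquoise stone comes out first.
There are 14 + 25 + 23 + 56 + 29 + 35 + 37 + 13 = 232 non-turquoise stones altogether.
After those, each further stone must be turquoise, so 232 + 7 = 239 draws guarantee 7 turquoise stones.

239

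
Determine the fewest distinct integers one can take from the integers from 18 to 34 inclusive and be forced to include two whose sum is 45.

13

Two chosen integers sum to 45 exactly when both halves of some pair {x, 45−x} with 18 ≤ x ≤ 45−x ≤ 27 are chosen — 5 such pairs.
The remaining 7 elements (those with no distinct partner in range) can never complete a 45-sum, so the worst case takes all of them and one from each pair: 7 + 5 = 12.
By the pigeonhole principle, the 13th integer has to be the second member of some pair, so 12 + 1 = 13.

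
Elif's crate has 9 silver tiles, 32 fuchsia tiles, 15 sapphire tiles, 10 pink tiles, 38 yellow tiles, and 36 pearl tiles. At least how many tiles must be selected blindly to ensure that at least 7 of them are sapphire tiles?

132

In the worst case for collecting sapphire tiles, every non-sapphire tile comes out first.
There are 9 + 32 + 10 + 38 + 36 = 125 non-sapphire tiles altogether.
After those, each further tile must be sapphire, so 125 + 7 = 132 draws guarantee 7 sapphire tiles.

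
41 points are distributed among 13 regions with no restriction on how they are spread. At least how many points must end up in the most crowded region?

4

Pigeonhole: the 13 regions are the holes and the 41 points are the pigeons.
If every region held at most 3 points, the total would be at most 13 × 3 = 39, which is less than 41.
So some region holds at least ⌈41/13⌉ = 4 points.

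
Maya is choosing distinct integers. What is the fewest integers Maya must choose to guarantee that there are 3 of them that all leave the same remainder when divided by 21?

43

The 21 residue classes mod 21 are the pigeonholes.
With 42 integers one could put 2 in each residue class and have no class reach 3.
The 43rd integer pushes some class to 3, so 21·2 + 1 = 43.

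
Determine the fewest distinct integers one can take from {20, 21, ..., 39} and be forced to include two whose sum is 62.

13

Two chosen integers sum to 62 exactly when both halves of some pair {x, 62−x} with 23 ≤ x ≤ 62−x ≤ 39 are chosen — 8 such pairs.
The remaining 4 elements (those with no distinct partner in range) can never complete a 62-sum, so the worst case takes all of them and one from each pair: 4 + 8 = 12.
By pigeonhole, the 13th integer has to be the second member of some pair, so 12 + 1 = 13.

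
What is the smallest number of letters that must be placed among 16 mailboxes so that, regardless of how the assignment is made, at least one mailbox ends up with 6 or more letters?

81

With 80 letters one could put exactly 5 in each of the 16 mailboxes, and no mailbox would reach 6.
By the pigeonhole principle, one more letter must land in a mailbox that already has 5, giving it 6.
So 16 × 5 + 1 = 81 letters are required.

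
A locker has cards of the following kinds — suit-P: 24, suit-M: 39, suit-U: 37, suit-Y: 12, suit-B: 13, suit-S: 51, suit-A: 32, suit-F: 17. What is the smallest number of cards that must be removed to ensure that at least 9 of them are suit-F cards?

217

In the worst case for collecting suit-F cards, every non-suit-F card comes out first.
There are 24 + 39 + 37 + 12 + 13 + 51 + 32 = 208 non-suit-F cards altogether.
After those, each further card must be suit-F, so 208 + 9 = 217 draws guarantee 9 suit-F cards.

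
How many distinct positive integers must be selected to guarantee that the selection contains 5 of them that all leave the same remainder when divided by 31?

125

Pigeonhole: the 31 residue classes mod 31 are the pigeonholes.
With 124 integers one could put 4 in each residue class and have no class reach 5.
The 125th integer pushes some class to 5, so 31·4 + 1 = 125.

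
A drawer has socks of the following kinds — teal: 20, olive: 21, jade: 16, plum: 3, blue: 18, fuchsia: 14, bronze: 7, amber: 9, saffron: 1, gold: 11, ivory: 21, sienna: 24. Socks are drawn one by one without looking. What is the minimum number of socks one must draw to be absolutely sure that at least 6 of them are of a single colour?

55

An adversary could hand out at most 5 socks per colour (plum, saffron run out sooner): 5 + 5 + 5 + 3 + 5 + 5 + 5 + 5 + 1 + 5 + 5 + 5 = 54 socks and still no colour has 6.
By pigeonhole, one more sock lands in a colour already at 5, so 55 draws are enough and 54 are not.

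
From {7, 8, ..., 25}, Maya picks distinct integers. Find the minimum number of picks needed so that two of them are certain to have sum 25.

Group the elements by complementary pair {x, 25−x}: {7,18}, {8,17}, {9,16}, …, giving 6 two-element pairs and 7 integers whose partner 25−x falls outside [7,25].
Treating each of those 13 groups as a pigeonhole, one can pick one integer per group — 13 integers — with no two summing to 25.
The 14th integer lands in an occupied pair, forcing a sum of 25.

14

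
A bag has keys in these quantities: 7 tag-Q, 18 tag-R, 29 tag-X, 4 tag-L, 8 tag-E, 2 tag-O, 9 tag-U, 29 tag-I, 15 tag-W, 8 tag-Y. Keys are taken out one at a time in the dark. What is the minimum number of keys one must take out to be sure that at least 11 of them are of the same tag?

79

By the pigeonhole principle, put each drawn key into a box by tag. The largest draw with every box below 11 takes min(count, 10) from each tag; tags with fewer than 10 contribute all they have.
Σ min(cᵢ, 10) = 7 + 10 + 10 + 4 + 8 + 2 + 9 + 10 + 10 + 8 = 78.
Draw number 78 + 1 = 79 must push one box to 11.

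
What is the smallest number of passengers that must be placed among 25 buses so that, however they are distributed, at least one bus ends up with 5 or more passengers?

With 100 passengers one could put exactly 4 in each of the 25 buses, and no bus would reach 5.
By pigeonhole, one more passenger must land in a bus that already has 4, giving it 5.
So 25 × 4 + 1 = 101 passengers are required.

101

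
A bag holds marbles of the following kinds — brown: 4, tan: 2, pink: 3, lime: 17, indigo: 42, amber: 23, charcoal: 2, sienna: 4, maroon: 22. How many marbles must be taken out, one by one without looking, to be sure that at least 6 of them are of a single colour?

36

An adversary could hand out at most 5 marbles per colour (5 colours run out sooner): 4 + 2 + 3 + 5 + 5 + 5 + 2 + 4 + 5 = 35 marbles and still no colour has 6.
One more marble lands in a colour already at 5, so 36 draws are enough and 35 are not.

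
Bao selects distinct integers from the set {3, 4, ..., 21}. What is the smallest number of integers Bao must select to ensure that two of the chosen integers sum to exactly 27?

12

Two chosen integers sum to 27 exactly when both halves of some pair {x, 27−x} with 6 ≤ x ≤ 27−x ≤ 21 are chosen — 8 such pairs.
The remaining 3 elements (those with no distinct partner in range) can never complete a 27-sum, so the worst case takes all of them and one from each pair: 3 + 8 = 11.
Pigeonhole: the 12th integer has to be the second member of some pair, so 11 + 1 = 12.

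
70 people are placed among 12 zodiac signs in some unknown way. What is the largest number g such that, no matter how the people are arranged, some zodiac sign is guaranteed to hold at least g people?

The 12 zodiac signs are the holes and the 70 people are the pigeons.
If every zodiac sign held at most 5 people, the total would be at most 12 × 5 = 60, which is less than 70.
So some zodiac sign holds at least ⌈70/12⌉ = 6 people.

6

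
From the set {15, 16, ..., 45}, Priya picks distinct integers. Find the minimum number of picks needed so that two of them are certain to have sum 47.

Two chosen integers sum to 47 exactly when both halves of some pair {x, 47−x} with 15 ≤ x ≤ 47−x ≤ 32 are chosen — 9 such pairs.
The remaining 13 elements (those with no distinct partner in range) can never complete a 47-sum, so the worst case takes all of them and one from each pair: 13 + 9 = 22.
The 23rd integer has to be the second member of some pair, so 22 + 1 = 23.

23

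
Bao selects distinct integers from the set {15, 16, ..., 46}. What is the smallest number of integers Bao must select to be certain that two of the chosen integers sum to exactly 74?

24

A set avoiding the sum 74 can contain at most one of each pair {x, 74−x}, plus the 14 elements whose complement lies outside the range or equal to its own complement.
The integers 15, …, 37 (23 of them) are such a set: any two sum to at least 15+16 = 31 and at most 36+37 = 73 < 74.
By pigeonhole, any 24th integer completes one of the 9 pairs, so 24 choices force a sum of 74.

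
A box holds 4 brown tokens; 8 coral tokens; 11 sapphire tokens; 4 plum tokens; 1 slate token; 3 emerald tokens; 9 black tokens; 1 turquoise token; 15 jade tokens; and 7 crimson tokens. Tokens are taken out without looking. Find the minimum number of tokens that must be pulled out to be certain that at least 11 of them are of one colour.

Pigeonhole: put each drawn token into a box by colour. The largest draw with every box below 11 takes min(count, 10) from each colour; colours with fewer than 10 contribute all they have.
Σ min(cᵢ, 10) = 4 + 8 + 10 + 4 + 1 + 3 + 9 + 1 + 10 + 7 = 57.
Draw number 57 + 1 = 58 must push one box to 11.

58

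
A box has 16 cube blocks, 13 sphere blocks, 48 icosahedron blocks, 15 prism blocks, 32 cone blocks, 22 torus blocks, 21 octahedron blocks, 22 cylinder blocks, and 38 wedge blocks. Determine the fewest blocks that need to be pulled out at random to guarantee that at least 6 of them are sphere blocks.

In the worst case for collecting sphere blocks, every non-sphere block comes out first.
There are 16 + 48 + 15 + 32 + 22 + 21 + 22 + 38 = 214 non-sphere blocks altogether.
After those, each further block must be sphere, so 214 + 6 = 220 draws guarantee 6 sphere blocks.

220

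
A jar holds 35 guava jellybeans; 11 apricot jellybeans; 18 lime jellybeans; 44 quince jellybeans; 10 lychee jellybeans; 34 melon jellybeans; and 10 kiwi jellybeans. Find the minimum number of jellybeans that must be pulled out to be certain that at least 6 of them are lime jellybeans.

In the worst case for collecting lime jellybeans, every non-lime jellybean comes out first.
There are 35 + 11 + 44 + 10 + 34 + 10 = 144 non-lime jellybeans altogether.
After those, each further jellybean must be lime, so 144 + 6 = 150 draws guarantee 6 lime jellybeans.

150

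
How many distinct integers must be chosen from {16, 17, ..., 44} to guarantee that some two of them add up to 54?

19

Two chosen integers sum to 54 exactly when both halves of some pair {x, 54−x} with 16 ≤ x ≤ 54−x ≤ 38 are chosen — 11 such pairs.
The remaining 7 elements (those with no distinct partner in range) can never complete a 54-sum, so the worst case takes all of them and one from each pair: 7 + 11 = 18.
The 19th integer has to be the second member of some pair, so 18 + 1 = 19.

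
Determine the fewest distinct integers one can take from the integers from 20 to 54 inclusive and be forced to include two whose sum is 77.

A set avoiding the sum 77 can contain at most one of each pair {x, 77−x}, plus the 3 elements whose complement lies outside the range.
The integers 20, …, 38 (19 of them) are such a set: any two sum to at least 20+21 = 41 and at most 37+38 = 75 < 77.
Any 20th integer completes one of the 16 pairs, so 20 choices force a sum of 77.

20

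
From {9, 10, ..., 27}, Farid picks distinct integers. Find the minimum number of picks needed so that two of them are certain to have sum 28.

Group the elements by complementary pair {x, 28−x}: {9,19}, {10,18}, {11,17}, …, giving 5 two-element pairs, the single value 14 (it cannot pair with itself since the integers are distinct), and 8 integers whose partner 28−x falls outside [9,27].
By the pigeonhole principle, treating each of those 14 groups as a pigeonhole, one can pick one integer per group — 14 integers — with no two summing to 28.
The 15th integer lands in an occupied pair, forcing a sum of 28.

15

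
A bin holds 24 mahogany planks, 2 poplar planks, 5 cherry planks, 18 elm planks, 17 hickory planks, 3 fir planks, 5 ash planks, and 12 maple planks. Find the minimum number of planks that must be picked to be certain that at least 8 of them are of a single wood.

44

An adversary could hand out at most 7 planks per wood (4 woods run out sooner): 7 + 2 + 5 + 7 + 7 + 3 + 5 + 7 = 43 planks and still no wood has 8.
By the pigeonhole principle, one more plank lands in a wood already at 7, so 44 draws are enough and 43 are not.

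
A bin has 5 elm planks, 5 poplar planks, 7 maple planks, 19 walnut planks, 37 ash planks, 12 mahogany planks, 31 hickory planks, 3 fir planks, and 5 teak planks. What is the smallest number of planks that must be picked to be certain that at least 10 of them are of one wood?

Put each drawn plank into a box by wood. The largest draw with every box below 10 takes min(count, 9) from each wood; woods with fewer than 9 contribute all they have.
Σ min(cᵢ, 9) = 5 + 5 + 7 + 9 + 9 + 9 + 9 + 3 + 5 = 61.
Draw number 61 + 1 = 62 must push one box to 10.

62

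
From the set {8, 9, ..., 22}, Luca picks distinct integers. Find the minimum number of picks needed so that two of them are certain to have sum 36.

A set avoiding the sum 36 can contain at most one of each pair {x, 36−x}, plus the 7 elements whose complement lies outside the range or equal to its own complement.
The integers 8, …, 18 (11 of them) are such a set: any two sum to at least 8+9 = 17 and at most 17+18 = 35 < 36.
Any 12th integer completes one of the 4 pairs, so 12 choices force a sum of 36.

12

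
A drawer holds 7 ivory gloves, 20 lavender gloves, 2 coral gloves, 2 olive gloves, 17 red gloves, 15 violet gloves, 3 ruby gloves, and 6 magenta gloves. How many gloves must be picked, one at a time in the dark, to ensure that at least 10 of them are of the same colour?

The 8 colours are the holes; the gloves drawn are the pigeons.
To avoid 10 of any one colour, the worst case takes at most 9 of each colour, or every glove of a colour that has fewer than 9.
That gives 7 + 9 + 2 + 2 + 9 + 9 + 3 + 6 = 47 gloves with no colour reaching 10.
The next glove forces some colour to 10, so 47 + 1 = 48.

48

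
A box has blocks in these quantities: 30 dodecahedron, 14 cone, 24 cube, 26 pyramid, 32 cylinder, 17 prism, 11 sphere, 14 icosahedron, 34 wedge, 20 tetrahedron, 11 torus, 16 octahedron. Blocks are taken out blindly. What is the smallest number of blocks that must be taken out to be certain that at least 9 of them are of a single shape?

97

Put each drawn block into a box by shape. The largest draw with every box below 9 takes min(count, 8) from each shape.
Σ min(cᵢ, 8) = 8 + 8 + 8 + 8 + 8 + 8 + 8 + 8 + 8 + 8 + 8 + 8 = 96.
Draw number 96 + 1 = 97 must push one box to 9.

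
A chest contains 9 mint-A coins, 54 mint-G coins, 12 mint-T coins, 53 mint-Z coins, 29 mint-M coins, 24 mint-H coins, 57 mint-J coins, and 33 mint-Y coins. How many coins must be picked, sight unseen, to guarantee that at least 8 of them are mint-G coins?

In the worst case for collecting mint-G coins, every non-mint-G coin comes out first.
There are 9 + 12 + 53 + 29 + 24 + 57 + 33 = 217 non-mint-G coins altogether.
After those, each further coin must be mint-G, so 217 + 8 = 225 draws guarantee 8 mint-G coins.

225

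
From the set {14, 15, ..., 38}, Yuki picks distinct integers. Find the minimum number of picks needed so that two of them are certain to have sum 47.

A set avoiding the sum 47 can contain at most one of each pair {x, 47−x}, plus the 5 elements whose complement lies outside the range.
The integers 24, …, 38 (15 of them) are such a set: any two sum to at least 24+25 = 49 > 47.
By the pigeonhole principle, any 16th integer completes one of the 10 pairs, so 16 choices force a sum of 47.

16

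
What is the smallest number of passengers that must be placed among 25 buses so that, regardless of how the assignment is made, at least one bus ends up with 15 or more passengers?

With 350 passengers one could put exactly 14 in each of the 25 buses, and no bus would reach 15.
By the pigeonhole principle, one more passenger must land in a bus that already has 14, giving it 15.
So 25 × 14 + 1 = 351 passengers are required.

351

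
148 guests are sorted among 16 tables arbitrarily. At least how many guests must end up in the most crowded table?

10

By the pigeonhole principle, the 16 tables are the holes and the 148 guests are the pigeons.
If every table held at most 9 guests, the total would be at most 16 × 9 = 144, which is less than 148.
So some table holds at least ⌈148/16⌉ = 10 guests.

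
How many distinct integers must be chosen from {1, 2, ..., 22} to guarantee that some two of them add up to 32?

17

A set avoiding the sum 32 can contain at most one of each pair {x, 32−x}, plus the 10 elements whose complement lies outside the range or equal to its own complement.
The integers 1, …, 16 (16 of them) are such a set: any two sum to at least 1+2 = 3 and at most 15+16 = 31 < 32.
By the pigeonhole principle, any 17th integer completes one of the 6 pairs, so 17 choices force a sum of 32.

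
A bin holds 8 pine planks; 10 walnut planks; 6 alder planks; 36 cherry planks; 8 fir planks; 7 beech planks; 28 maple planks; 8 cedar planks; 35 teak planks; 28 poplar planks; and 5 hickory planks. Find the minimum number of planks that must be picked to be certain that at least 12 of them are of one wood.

97

An adversary could hand out at most 11 planks per wood (7 woods run out sooner): 8 + 10 + 6 + 11 + 8 + 7 + 11 + 8 + 11 + 11 + 5 = 96 planks and still no wood has 12.
By the pigeonhole principle, one more plank lands in a wood already at 11, so 97 draws are enough and 96 are not.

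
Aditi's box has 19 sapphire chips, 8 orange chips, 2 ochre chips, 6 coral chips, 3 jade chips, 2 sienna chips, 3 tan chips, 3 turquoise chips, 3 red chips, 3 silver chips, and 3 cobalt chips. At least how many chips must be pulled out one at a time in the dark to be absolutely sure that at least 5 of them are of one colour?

35

Put each drawn chip into a box by colour. The largest draw with every box below 5 takes min(count, 4) from each colour; colours with fewer than 4 contribute all they have.
Σ min(cᵢ, 4) = 4 + 4 + 2 + 4 + 3 + 2 + 3 + 3 + 3 + 3 + 3 = 34.
Draw number 34 + 1 = 35 must push one box to 5.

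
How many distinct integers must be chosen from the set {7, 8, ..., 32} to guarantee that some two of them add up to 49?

19

Group the elements by complementary pair {x, 49−x}: {17,32}, {18,31}, {19,30}, …, giving 8 two-element pairs and 10 integers whose partner 49−x falls outside [7,32].
Treating each of those 18 groups as a pigeonhole, one can pick one integer per group — 18 integers — with no two summing to 49.
The 19th integer lands in an occupied pair, forcing a sum of 49.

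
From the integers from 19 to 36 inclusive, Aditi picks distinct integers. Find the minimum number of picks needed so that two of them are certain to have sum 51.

12

A set avoiding the sum 51 can contain at most one of each pair {x, 51−x}, plus the 4 elements whose complement lies outside the range.
The integers 26, …, 36 (11 of them) are such a set: any two sum to at least 26+27 = 53 > 51.
By pigeonhole, any 12th integer completes one of the 7 pairs, so 12 choices force a sum of 51.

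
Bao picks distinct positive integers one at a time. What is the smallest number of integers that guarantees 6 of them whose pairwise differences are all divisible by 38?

191

Integers whose pairwise differences are multiples of 38 are exactly those sharing a remainder mod 38. By pigeonhole, the 38 residue classes mod 38 are the pigeonholes.
With 190 integers one could put 5 in each residue class and have no class reach 6.
The 191st integer pushes some class to 6, so 38·5 + 1 = 191.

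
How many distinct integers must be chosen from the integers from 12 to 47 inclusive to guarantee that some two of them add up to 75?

Group the elements by complementary pair {x, 75−x}: {28,47}, {29,46}, {30,45}, …, giving 10 two-element pairs and 16 integers whose partner 75−x falls outside [12,47].
Pigeonhole: treating each of those 26 groups as a pigeonhole, one can pick one integer per group — 26 integers — with no two summing to 75.
The 27th integer lands in an occupied pair, forcing a sum of 75.

27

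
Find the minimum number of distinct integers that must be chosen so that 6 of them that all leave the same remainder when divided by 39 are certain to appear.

196

By the pigeonhole principle, the 39 residue classes mod 39 are the pigeonholes.
With 195 integers one could put 5 in each residue class and have no class reach 6.
The 196th integer pushes some class to 6, so 39·5 + 1 = 196.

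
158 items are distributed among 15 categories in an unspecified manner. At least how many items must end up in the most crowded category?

11

The 15 categories are the holes and the 158 items are the pigeons.
If every category held at most 10 items, the total would be at most 15 × 10 = 150, which is less than 158.
So some category holds at least ⌈158/15⌉ = 11 items.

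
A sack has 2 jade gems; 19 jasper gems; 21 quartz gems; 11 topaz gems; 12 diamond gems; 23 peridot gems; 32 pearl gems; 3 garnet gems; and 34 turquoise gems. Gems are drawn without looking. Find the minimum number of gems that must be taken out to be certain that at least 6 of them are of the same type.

41

An adversary could hand out at most 5 gems per type (jade, garnet run out sooner): 2 + 5 + 5 + 5 + 5 + 5 + 5 + 3 + 5 = 40 gems and still no type has 6.
Pigeonhole: one more gem lands in a type already at 5, so 41 draws are enough and 40 are not.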